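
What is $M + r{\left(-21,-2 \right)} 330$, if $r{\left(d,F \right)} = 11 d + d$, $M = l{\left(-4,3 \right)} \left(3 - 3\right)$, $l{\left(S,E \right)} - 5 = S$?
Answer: $-83160$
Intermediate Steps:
$l{\left(S,E \right)} = 5 + S$
$M = 0$ ($M = \left(5 - 4\right) \left(3 - 3\right) = 1 \cdot 0 = 0$)
$r{\left(d,F \right)} = 12 d$
$M + r{\left(-21,-2 \right)} 330 = 0 + 12 \left(-21\right) 330 = 0 - 83160 = -83160$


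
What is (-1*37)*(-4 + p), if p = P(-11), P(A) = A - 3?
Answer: 666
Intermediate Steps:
P(A) = -3 + A
p = -14 (p = -3 - 11 = -14)
(-1*37)*(-4 + p) = (-1*37)*(-4 - 14) = -37*(-18) = 666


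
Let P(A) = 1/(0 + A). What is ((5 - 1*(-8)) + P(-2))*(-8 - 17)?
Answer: -625/2 ≈ -312.50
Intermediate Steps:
P(A) = 1/A
((5 - 1*(-8)) + P(-2))*(-8 - 17) = ((5 - 1*(-8)) + 1/(-2))*(-8 - 17) = ((5 + 8) - ½)*(-25) = (13 - ½)*(-25) = (25/2)*(-25) = -625/2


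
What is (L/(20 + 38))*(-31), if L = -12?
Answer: 186/29 ≈ 6.4138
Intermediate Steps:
(L/(20 + 38))*(-31) = (-12/(20 + 38))*(-31) = (-12/58)*(-31) = ((1/58)*(-12))*(-31) = -6/29*(-31) = 186/29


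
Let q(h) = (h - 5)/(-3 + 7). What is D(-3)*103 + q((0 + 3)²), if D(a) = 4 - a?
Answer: 722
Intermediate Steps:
q(h) = -5/4 + h/4 (q(h) = (-5 + h)/4 = (-5 + h)*(¼) = -5/4 + h/4)
D(-3)*103 + q((0 + 3)²) = (4 - 1*(-3))*103 + (-5/4 + (0 + 3)²/4) = (4 + 3)*103 + (-5/4 + (¼)*3²) = 7*103 + (-5/4 + (¼)*9) = 721 + (-5/4 + 9/4) = 721 + 1 = 722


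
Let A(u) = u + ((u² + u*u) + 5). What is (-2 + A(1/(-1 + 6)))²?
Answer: 6724/625 ≈ 10.758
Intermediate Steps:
A(u) = 5 + u + 2*u² (A(u) = u + ((u² + u²) + 5) = u + (2*u² + 5) = u + (5 + 2*u²) = 5 + u + 2*u²)
(-2 + A(1/(-1 + 6)))² = (-2 + (5 + 1/(-1 + 6) + 2*(1/(-1 + 6))²))² = (-2 + (5 + 1/5 + 2*(1/5)²))² = (-2 + (5 + ⅕ + 2*(⅕)²))² = (-2 + (5 + ⅕ + 2*(1/25)))² = (-2 + (5 + ⅕ + 2/25))² = (-2 + 132/25)² = (82/25)² = 6724/625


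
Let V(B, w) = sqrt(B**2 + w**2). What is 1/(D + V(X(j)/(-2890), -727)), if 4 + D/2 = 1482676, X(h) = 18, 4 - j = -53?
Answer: 3095856202800/9180278064044880547 - 1445*sqrt(1103581765306)/18360556128089761094 ≈ 3.3715e-7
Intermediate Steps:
j = 57 (j = 4 - 1*(-53) = 4 + 53 = 57)
D = 2965344 (D = -8 + 2*1482676 = -8 + 2965352 = 2965344)
1/(D + V(X(j)/(-2890), -727)) = 1/(2965344 + sqrt((18/(-2890))**2 + (-727)**2)) = 1/(2965344 + sqrt((18*(-1/2890))**2 + 528529)) = 1/(2965344 + sqrt((-9/1445)**2 + 528529)) = 1/(2965344 + sqrt(81/2088025 + 528529)) = 1/(2965344 + sqrt(1103581765306/2088025)) = 1/(2965344 + sqrt(1103581765306)/1445)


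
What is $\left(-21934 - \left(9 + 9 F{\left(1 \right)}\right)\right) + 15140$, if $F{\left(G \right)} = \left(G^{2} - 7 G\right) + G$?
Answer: $-6758$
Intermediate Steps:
$F{\left(G \right)} = G^{2} - 6 G$
$\left(-21934 - \left(9 + 9 F{\left(1 \right)}\right)\right) + 15140 = \left(-21934 - \left(9 + 9 \cdot 1 \left(-6 + 1\right)\right)\right) + 15140 = \left(-21934 - \left(9 + 9 \cdot 1 \left(-5\right)\right)\right) + 15140 = \left(-21934 - -36\right) + 15140 = \left(-21934 + \left(-9 + 45\right)\right) + 15140 = \left(-21934 + 36\right) + 15140 = -21898 + 15140 = -6758$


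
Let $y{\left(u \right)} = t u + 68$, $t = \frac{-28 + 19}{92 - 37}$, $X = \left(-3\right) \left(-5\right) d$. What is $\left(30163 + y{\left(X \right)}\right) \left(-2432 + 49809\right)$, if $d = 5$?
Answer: $1431672642$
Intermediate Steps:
$X = 75$ ($X = \left(-3\right) \left(-5\right) 5 = 15 \cdot 5 = 75$)
$t = - \frac{9}{55} \approx -0.16364$
$y{\left(u \right)} = 68 - \frac{9 u}{55}$ ($y{\left(u \right)} = - \frac{9 u}{55} + 68 = 68 - \frac{9 u}{55}$)
$\left(30163 + y{\left(X \right)}\right) \left(-2432 + 49809\right) = \left(30163 + \left(68 - \frac{135}{11}\right)\right) \left(-2432 + 49809\right) = \left(30163 + \left(68 - \frac{135}{11}\right)\right) 47377 = \left(30163 + \frac{613}{11}\right) 47377 = \frac{332406}{11} \cdot 47377 = 1431672642$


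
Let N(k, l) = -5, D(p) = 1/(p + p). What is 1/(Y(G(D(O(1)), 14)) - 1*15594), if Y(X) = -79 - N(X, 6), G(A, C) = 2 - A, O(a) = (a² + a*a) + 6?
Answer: -1/15668 ≈ -6.3824e-5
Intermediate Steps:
O(a) = 6 + 2*a² (O(a) = (a² + a²) + 6 = 2*a² + 6 = 6 + 2*a²)
D(p) = 1/(2*p)
Y(X) = -74 (Y(X) = -79 - 1*(-5) = -79 + 5 = -74)
1/(Y(G(D(O(1)), 14)) - 1*15594) = 1/(-74 - 1*15594) = 1/(-74 - 15594) = 1/(-15668) = -1/15668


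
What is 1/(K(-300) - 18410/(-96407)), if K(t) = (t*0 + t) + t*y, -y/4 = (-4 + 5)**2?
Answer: 96407/86784710 ≈ 0.0011109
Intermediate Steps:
y = -4 (y = -4*(-4 + 5)**2 = -4*1**2 = -4*1 = -4)
K(t) = -3*t (K(t) = (t*0 + t) + t*(-4) = (0 + t) - 4*t = t - 4*t = -3*t)
1/(K(-300) - 18410/(-96407)) = 1/(-3*(-300) - 18410/(-96407)) = 1/(900 - 18410*(-1/96407)) = 1/(900 + 18410/96407) = 1/(86784710/96407) = 96407/86784710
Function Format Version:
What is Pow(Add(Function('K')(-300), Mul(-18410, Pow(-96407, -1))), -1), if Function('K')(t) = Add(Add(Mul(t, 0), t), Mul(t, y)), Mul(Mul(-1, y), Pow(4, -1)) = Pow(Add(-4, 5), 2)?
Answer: Rational(96407, 86784710) ≈ 0.0011109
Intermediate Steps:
y = -4 (y = Mul(-4, Pow(Add(-4, 5), 2)) = Mul(-4, Pow(1, 2)) = Mul(-4, 1) = -4)
Function('K')(t) = Mul(-3, t) (Function('K')(t) = Add(Add(Mul(t, 0), t), Mul(t, -4)) = Add(Add(0, t), Mul(-4, t)) = Add(t, Mul(-4, t)) = Mul(-3, t))
Pow(Add(Function('K')(-300), Mul(-18410, Pow(-96407, -1))), -1) = Pow(Add(Mul(-3, -300), Mul(-18410, Pow(-96407, -1))), -1) = Pow(Add(900, Mul(-18410, Rational(-1, 96407))), -1) = Pow(Add(900, Rational(18410, 96407)), -1) = Pow(Rational(86784710, 96407), -1) = Rational(96407, 86784710)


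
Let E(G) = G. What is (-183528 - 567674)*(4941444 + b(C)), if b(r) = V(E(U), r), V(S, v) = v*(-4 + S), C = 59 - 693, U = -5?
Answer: -3716308974300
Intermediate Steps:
C = -634
b(r) = -9*r (b(r) = r*(-4 - 5) = r*(-9) = -9*r)
(-183528 - 567674)*(4941444 + b(C)) = (-183528 - 567674)*(4941444 - 9*(-634)) = -751202*(4941444 + 5706) = -751202*4947150 = -3716308974300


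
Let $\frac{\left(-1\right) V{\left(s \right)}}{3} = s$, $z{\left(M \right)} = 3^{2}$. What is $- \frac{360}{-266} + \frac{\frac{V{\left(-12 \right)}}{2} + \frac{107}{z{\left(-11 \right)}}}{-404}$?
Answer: $\frac{618703}{483588} \approx 1.2794$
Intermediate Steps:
$z{\left(M \right)} = 9$
$V{\left(s \right)} = - 3 s$
$- \frac{360}{-266} + \frac{\frac{V{\left(-12 \right)}}{2} + \frac{107}{z{\left(-11 \right)}}}{-404} = - \frac{360}{-266} + \frac{\frac{\left(-3\right) \left(-12\right)}{2} + \frac{107}{9}}{-404} = \left(-360\right) \left(- \frac{1}{266}\right) + \left(36 \cdot \frac{1}{2} + 107 \cdot \frac{1}{9}\right) \left(- \frac{1}{404}\right) = \frac{180}{133} + \left(18 + \frac{107}{9}\right) \left(- \frac{1}{404}\right) = \frac{180}{133} + \frac{269}{9} \left(- \frac{1}{404}\right) = \frac{180}{133} - \frac{269}{3636} = \frac{618703}{483588}$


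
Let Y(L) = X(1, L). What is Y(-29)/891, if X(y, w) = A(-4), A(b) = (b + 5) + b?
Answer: -1/297 ≈ -0.0033670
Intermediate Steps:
A(b) = 5 + 2*b (A(b) = (5 + b) + b = 5 + 2*b)
X(y, w) = -3 (X(y, w) = 5 + 2*(-4) = 5 - 8 = -3)
Y(L) = -3
Y(-29)/891 = -3/891 = -3*1/891 = -1/297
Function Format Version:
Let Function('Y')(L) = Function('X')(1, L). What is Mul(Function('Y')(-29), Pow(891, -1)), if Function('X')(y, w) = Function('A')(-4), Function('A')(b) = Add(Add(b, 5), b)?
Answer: Rational(-1, 297) ≈ -0.0033670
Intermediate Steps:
Function('A')(b) = Add(5, Mul(2, b)) (Function('A')(b) = Add(Add(5, b), b) = Add(5, Mul(2, b)))
Function('X')(y, w) = -3 (Function('X')(y, w) = Add(5, Mul(2, -4)) = Add(5, -8) = -3)
Function('Y')(L) = -3
Mul(Function('Y')(-29), Pow(891, -1)) = Mul(-3, Pow(891, -1)) = Mul(-3, Rational(1, 891)) = Rational(-1, 297)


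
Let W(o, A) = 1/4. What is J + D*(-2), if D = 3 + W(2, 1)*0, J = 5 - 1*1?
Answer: -2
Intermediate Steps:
J = 4 (J = 5 - 1 = 4)
W(o, A) = ¼
D = 3 (D = 3 + (¼)*0 = 3 + 0 = 3)
J + D*(-2) = 4 + 3*(-2) = 4 - 6 = -2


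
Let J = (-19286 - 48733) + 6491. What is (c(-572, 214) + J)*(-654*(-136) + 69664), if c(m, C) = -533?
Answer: -9843371088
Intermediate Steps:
J = -61528 (J = -68019 + 6491 = -61528)
(c(-572, 214) + J)*(-654*(-136) + 69664) = (-533 - 61528)*(-654*(-136) + 69664) = -62061*(88944 + 69664) = -62061*158608 = -9843371088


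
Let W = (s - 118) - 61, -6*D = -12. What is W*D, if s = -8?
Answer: -374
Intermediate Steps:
D = 2 (D = -⅙*(-12) = 2)
W = -187 (W = (-8 - 118) - 61 = -126 - 61 = -187)
W*D = -187*2 = -374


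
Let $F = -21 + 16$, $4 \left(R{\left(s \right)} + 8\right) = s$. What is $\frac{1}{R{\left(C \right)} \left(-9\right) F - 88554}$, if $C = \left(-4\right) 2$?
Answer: $- \frac{1}{89004} \approx -1.1235 \cdot 10^{-5}$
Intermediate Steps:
$C = -8$
$R{\left(s \right)} = -8 + \frac{s}{4}$
$F = -5$
$\frac{1}{R{\left(C \right)} \left(-9\right) F - 88554} = \frac{1}{\left(-8 + \frac{1}{4} \left(-8\right)\right) \left(-9\right) \left(-5\right) - 88554} = \frac{1}{\left(-8 - 2\right) \left(-9\right) \left(-5\right) - 88554} = \frac{1}{\left(-10\right) \left(-9\right) \left(-5\right) - 88554} = \frac{1}{90 \left(-5\right) - 88554} = \frac{1}{-450 - 88554} = \frac{1}{-89004} = - \frac{1}{89004}$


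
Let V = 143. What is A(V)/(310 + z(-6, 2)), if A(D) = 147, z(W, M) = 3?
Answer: 147/313 ≈ 0.46965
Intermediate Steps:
A(V)/(310 + z(-6, 2)) = 147/(310 + 3) = 147/313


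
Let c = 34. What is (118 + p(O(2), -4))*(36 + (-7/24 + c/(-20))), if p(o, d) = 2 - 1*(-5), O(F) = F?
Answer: 102025/24 ≈ 4251.0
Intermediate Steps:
p(o, d) = 7 (p(o, d) = 2 + 5 = 7)
(118 + p(O(2), -4))*(36 + (-7/24 + c/(-20))) = (118 + 7)*(36 + (-7/24 + 34/(-20))) = 125*(36 + (-7*1/24 + 34*(-1/20))) = 125*(36 + (-7/24 - 17/10)) = 125*(36 - 239/120) = 125*(4081/120) = 102025/24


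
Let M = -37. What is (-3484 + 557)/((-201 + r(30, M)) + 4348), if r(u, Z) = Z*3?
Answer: -2927/4036 ≈ -0.72522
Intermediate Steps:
r(u, Z) = 3*Z
(-3484 + 557)/((-201 + r(30, M)) + 4348) = (-3484 + 557)/((-201 + 3*(-37)) + 4348) = -2927/((-201 - 111) + 4348) = -2927/(-312 + 4348) = -2927/4036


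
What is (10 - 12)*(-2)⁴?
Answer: -32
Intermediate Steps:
(10 - 12)*(-2)⁴ = -2*16 = -32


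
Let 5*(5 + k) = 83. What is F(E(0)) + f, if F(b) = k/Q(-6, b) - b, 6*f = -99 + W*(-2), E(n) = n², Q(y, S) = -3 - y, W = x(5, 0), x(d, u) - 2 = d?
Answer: -449/30 ≈ -14.967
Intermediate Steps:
x(d, u) = 2 + d
W = 7 (W = 2 + 5 = 7)
k = 58/5 (k = -5 + (⅕)*83 = -5 + 83/5 = 58/5 ≈ 11.600)
f = -113/6 (f = (-99 + 7*(-2))/6 = (-99 - 14)/6 = (⅙)*(-113) = -113/6 ≈ -18.833)
F(b) = 58/15 - b (F(b) = 58/(5*(-3 - 1*(-6))) - b = 58/(5*(-3 + 6)) - b = (58/5)/3 - b = (58/5)*(⅓) - b = 58/15 - b)
F(E(0)) + f = (58/15 - 1*0²) - 113/6 = (58/15 - 1*0) - 113/6 = (58/15 + 0) - 113/6 = 58/15 - 113/6 = -449/30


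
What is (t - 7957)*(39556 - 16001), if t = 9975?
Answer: 47533990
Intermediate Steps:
(t - 7957)*(39556 - 16001) = (9975 - 7957)*(39556 - 16001) = 2018*23555 = 47533990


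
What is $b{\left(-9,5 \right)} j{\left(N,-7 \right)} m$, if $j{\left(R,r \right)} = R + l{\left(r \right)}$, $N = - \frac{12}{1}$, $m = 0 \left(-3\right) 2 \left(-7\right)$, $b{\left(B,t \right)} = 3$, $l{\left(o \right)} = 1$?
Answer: $0$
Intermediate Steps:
$m = 0$ ($m = 0 \cdot 2 \left(-7\right) = 0 \left(-7\right) = 0$)
$N = -12$ ($N = \left(-12\right) 1 = -12$)
$j{\left(R,r \right)} = 1 + R$ ($j{\left(R,r \right)} = R + 1 = 1 + R$)
$b{\left(-9,5 \right)} j{\left(N,-7 \right)} m = 3 \left(1 - 12\right) 0 = 3 \left(-11\right) 0 = \left(-33\right) 0 = 0$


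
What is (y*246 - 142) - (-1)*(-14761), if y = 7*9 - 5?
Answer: -635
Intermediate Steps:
y = 58 (y = 63 - 5 = 58)
(y*246 - 142) - (-1)*(-14761) = (58*246 - 142) - (-1)*(-14761) = (14268 - 142) - 1*14761 = 14126 - 14761 = -635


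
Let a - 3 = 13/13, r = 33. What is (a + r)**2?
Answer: 1369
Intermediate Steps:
a = 4 (a = 3 + 13/13 = 3 + 13*(1/13) = 3 + 1 = 4)
(a + r)**2 = (4 + 33)**2 = 37**2 = 1369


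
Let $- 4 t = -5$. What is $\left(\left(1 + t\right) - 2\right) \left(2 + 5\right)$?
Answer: $\frac{7}{4} \approx 1.75$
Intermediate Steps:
$t = \frac{5}{4}$ ($t = \left(- \frac{1}{4}\right) \left(-5\right) = \frac{5}{4} \approx 1.25$)
$\left(\left(1 + t\right) - 2\right) \left(2 + 5\right) = \left(\left(1 + \frac{5}{4}\right) - 2\right) \left(2 + 5\right) = \left(\frac{9}{4} - 2\right) 7 = \frac{1}{4} \cdot 7 = \frac{7}{4}$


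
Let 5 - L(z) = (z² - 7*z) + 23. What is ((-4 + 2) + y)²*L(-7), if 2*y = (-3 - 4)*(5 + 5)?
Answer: -158804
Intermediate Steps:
L(z) = -18 - z² + 7*z (L(z) = 5 - ((z² - 7*z) + 23) = 5 - (23 + z² - 7*z) = 5 + (-23 - z² + 7*z) = -18 - z² + 7*z)
y = -35 (y = ((-3 - 4)*(5 + 5))/2 = (-7*10)/2 = (½)*(-70) = -35)
((-4 + 2) + y)²*L(-7) = ((-4 + 2) - 35)²*(-18 - 1*(-7)² + 7*(-7)) = (-2 - 35)²*(-18 - 1*49 - 49) = (-37)²*(-18 - 49 - 49) = 1369*(-116) = -158804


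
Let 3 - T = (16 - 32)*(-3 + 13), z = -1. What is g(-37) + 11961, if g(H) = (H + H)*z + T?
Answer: 12198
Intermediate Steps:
T = 163 (T = 3 - (16 - 32)*(-3 + 13) = 3 - (-16)*10 = 3 - 1*(-160) = 3 + 160 = 163)
g(H) = 163 - 2*H (g(H) = (H + H)*(-1) + 163 = (2*H)*(-1) + 163 = -2*H + 163 = 163 - 2*H)
g(-37) + 11961 = (163 - 2*(-37)) + 11961 = (163 + 74) + 11961 = 237 + 11961 = 12198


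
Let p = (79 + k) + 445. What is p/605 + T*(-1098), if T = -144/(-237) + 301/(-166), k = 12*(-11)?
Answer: 5254114939/3966985 ≈ 1324.5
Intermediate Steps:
k = -132
p = 392 (p = (79 - 132) + 445 = -53 + 445 = 392)
T = -15811/13114 (T = -144*(-1/237) + 301*(-1/166) = 48/79 - 301/166 = -15811/13114 ≈ -1.2057)
p/605 + T*(-1098) = 392/605 - 15811/13114*(-1098) = 392*(1/605) + 8680239/6557 = 392/605 + 8680239/6557 = 5254114939/3966985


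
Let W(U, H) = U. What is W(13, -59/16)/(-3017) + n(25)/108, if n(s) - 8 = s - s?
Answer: 5683/81459 ≈ 0.069765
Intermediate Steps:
n(s) = 8 (n(s) = 8 + (s - s) = 8 + 0 = 8)
W(13, -59/16)/(-3017) + n(25)/108 = 13/(-3017) + 8/108 = 13*(-1/3017) + 8*(1/108) = -13/3017 + 2/27 = 5683/81459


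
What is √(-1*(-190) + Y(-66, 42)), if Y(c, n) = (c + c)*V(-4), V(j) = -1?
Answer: √322 ≈ 17.944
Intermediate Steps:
Y(c, n) = -2*c (Y(c, n) = (c + c)*(-1) = (2*c)*(-1) = -2*c)
√(-1*(-190) + Y(-66, 42)) = √(-1*(-190) - 2*(-66)) = √(190 + 132) = √322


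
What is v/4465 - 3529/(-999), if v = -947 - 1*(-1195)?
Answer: 16004737/4460535 ≈ 3.5881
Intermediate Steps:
v = 248 (v = -947 + 1195 = 248)
v/4465 - 3529/(-999) = 248/4465 - 3529/(-999) = 248*(1/4465) - 3529*(-1/999) = 248/4465 + 3529/999 = 16004737/4460535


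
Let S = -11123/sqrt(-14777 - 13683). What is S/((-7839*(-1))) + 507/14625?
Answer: 13/375 + 11123*I*sqrt(7115)/111548970 ≈ 0.034667 + 0.0084109*I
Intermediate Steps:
S = 11123*I*sqrt(7115)/14230 (S = -11123*(-I*sqrt(7115)/14230) = -(-11123)*I*sqrt(7115)/14230 = 11123*I*sqrt(7115)/14230 ≈ 65.933*I)
S/((-7839*(-1))) + 507/14625 = (11123*I*sqrt(7115)/14230)/((-7839*(-1))) + 507/14625 = (11123*I*sqrt(7115)/14230)/7839 + 507*(1/14625) = (11123*I*sqrt(7115)/14230)*(1/7839) + 13/375 = 11123*I*sqrt(7115)/111548970 + 13/375 = 13/375 + 11123*I*sqrt(7115)/111548970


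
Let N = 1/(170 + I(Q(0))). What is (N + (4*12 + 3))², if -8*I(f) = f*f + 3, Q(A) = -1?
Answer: 298978681/114921 ≈ 2601.6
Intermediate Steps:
I(f) = -3/8 - f²/8 (I(f) = -(f*f + 3)/8 = -(f² + 3)/8 = -(3 + f²)/8 = -3/8 - f²/8)
N = 2/339 (N = 1/(170 + (-3/8 - ⅛*(-1)²)) = 1/(170 + (-3/8 - ⅛*1)) = 1/(170 + (-3/8 - ⅛)) = 1/(170 - ½) = 1/(339/2) = 2/339 ≈ 0.0058997)
(N + (4*12 + 3))² = (2/339 + (4*12 + 3))² = (2/339 + (48 + 3))² = (2/339 + 51)² = (17291/339)² = 298978681/114921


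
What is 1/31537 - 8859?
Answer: -279386282/31537 ≈ -8859.0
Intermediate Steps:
1/31537 - 8859 = -279386282/31537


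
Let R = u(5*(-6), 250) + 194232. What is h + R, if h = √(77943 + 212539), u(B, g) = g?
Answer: 194482 + √290482 ≈ 1.9502e+5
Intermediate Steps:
h = √290482 ≈ 538.96
R = 194482 (R = 250 + 194232 = 194482)
h + R = √290482 + 194482 = 194482 + √290482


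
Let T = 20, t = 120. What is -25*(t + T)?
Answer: -3500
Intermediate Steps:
-25*(t + T) = -25*(120 + 20) = -25*140 = -3500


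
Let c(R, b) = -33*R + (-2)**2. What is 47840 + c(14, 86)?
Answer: 47382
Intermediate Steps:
c(R, b) = 4 - 33*R (c(R, b) = -33*R + 4 = 4 - 33*R)
47840 + c(14, 86) = 47840 + (4 - 33*14) = 47840 + (4 - 462) = 47840 - 458 = 47382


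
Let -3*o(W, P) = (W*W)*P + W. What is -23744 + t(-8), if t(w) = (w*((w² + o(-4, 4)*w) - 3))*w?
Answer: -9600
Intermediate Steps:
o(W, P) = -W/3 - P*W²/3 (o(W, P) = -((W*W)*P + W)/3 = -(W²*P + W)/3 = -(P*W² + W)/3 = -(W + P*W²)/3 = -W/3 - P*W²/3)
t(w) = w²*(-3 + w² - 20*w) (t(w) = (w*((w² + (-⅓*(-4)*(1 + 4*(-4)))*w) - 3))*w = (w*((w² + (-⅓*(-4)*(1 - 16))*w) - 3))*w = (w*((w² + (-⅓*(-4)*(-15))*w) - 3))*w = (w*((w² - 20*w) - 3))*w = (w*(-3 + w² - 20*w))*w = w²*(-3 + w² - 20*w))
-23744 + t(-8) = -23744 + (-8)²*(-3 + (-8)² - 20*(-8)) = -23744 + 64*(-3 + 64 + 160) = -23744 + 64*221 = -23744 + 14144 = -9600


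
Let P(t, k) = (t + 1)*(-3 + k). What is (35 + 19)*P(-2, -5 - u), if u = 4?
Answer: 648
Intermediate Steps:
P(t, k) = (1 + t)*(-3 + k)
(35 + 19)*P(-2, -5 - u) = (35 + 19)*(-3 + (-5 - 1*4) - 3*(-2) + (-5 - 1*4)*(-2)) = 54*(-3 + (-5 - 4) + 6 + (-5 - 4)*(-2)) = 54*(-3 - 9 + 6 - 9*(-2)) = 54*(-3 - 9 + 6 + 18) = 54*12 = 648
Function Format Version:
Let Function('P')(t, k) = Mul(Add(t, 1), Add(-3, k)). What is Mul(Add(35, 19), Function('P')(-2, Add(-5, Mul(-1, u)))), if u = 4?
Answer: 648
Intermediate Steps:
Function('P')(t, k) = Mul(Add(1, t), Add(-3, k))
Mul(Add(35, 19), Function('P')(-2, Add(-5, Mul(-1, u)))) = Mul(Add(35, 19), Add(-3, Add(-5, Mul(-1, 4)), Mul(-3, -2), Mul(Add(-5, Mul(-1, 4)), -2))) = Mul(54, Add(-3, Add(-5, -4), 6, Mul(Add(-5, -4), -2))) = Mul(54, Add(-3, -9, 6, Mul(-9, -2))) = Mul(54, Add(-3, -9, 6, 18)) = Mul(54, 12) = 648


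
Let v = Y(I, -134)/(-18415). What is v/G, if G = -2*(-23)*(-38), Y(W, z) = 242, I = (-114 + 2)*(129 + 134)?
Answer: 121/16094710 ≈ 7.5180e-6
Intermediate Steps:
I = -29456 (I = -112*263 = -29456)
G = -1748 (G = 46*(-38) = -1748)
v = -242/18415 (v = 242/(-18415) = 242*(-1/18415) = -242/18415 ≈ -0.013141)
v/G = -242/18415/(-1748) = -242/18415*(-1/1748) = 121/16094710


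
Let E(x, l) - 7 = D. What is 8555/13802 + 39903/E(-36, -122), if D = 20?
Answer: 183657397/124218 ≈ 1478.5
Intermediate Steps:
E(x, l) = 27 (E(x, l) = 7 + 20 = 27)
8555/13802 + 39903/E(-36, -122) = 8555/13802 + 39903/27 = 8555*(1/13802) + 39903*(1/27) = 8555/13802 + 13301/9 = 183657397/124218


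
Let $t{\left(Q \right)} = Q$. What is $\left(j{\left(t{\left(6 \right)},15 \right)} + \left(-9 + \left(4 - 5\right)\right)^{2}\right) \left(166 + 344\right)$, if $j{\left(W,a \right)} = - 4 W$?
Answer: $38760$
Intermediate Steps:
$\left(j{\left(t{\left(6 \right)},15 \right)} + \left(-9 + \left(4 - 5\right)\right)^{2}\right) \left(166 + 344\right) = \left(\left(-4\right) 6 + \left(-9 + \left(4 - 5\right)\right)^{2}\right) \left(166 + 344\right) = \left(-24 + \left(-9 + \left(4 - 5\right)\right)^{2}\right) 510 = \left(-24 + \left(-9 - 1\right)^{2}\right) 510 = \left(-24 + \left(-10\right)^{2}\right) 510 = \left(-24 + 100\right) 510 = 76 \cdot 510 = 38760$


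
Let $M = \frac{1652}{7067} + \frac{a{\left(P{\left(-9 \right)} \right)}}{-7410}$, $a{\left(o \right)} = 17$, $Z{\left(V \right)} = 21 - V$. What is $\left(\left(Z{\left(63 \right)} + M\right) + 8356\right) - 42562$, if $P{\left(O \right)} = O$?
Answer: $- \frac{1793434743379}{52366470} \approx -34248.0$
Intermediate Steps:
$M = \frac{12121181}{52366470}$ ($M = \frac{1652}{7067} + \frac{17}{-7410} = 1652 \cdot \frac{1}{7067} + 17 \left(- \frac{1}{7410}\right) = \frac{1652}{7067} - \frac{17}{7410} = \frac{12121181}{52366470} \approx 0.23147$)
$\left(\left(Z{\left(63 \right)} + M\right) + 8356\right) - 42562 = \left(\left(\left(21 - 63\right) + \frac{12121181}{52366470}\right) + 8356\right) - 42562 = \left(\left(-42 + \frac{12121181}{52366470}\right) + 8356\right) - 42562 = \left(- \frac{2187270559}{52366470} + 8356\right) - 42562 = \frac{435386952761}{52366470} - 42562 = - \frac{1793434743379}{52366470}$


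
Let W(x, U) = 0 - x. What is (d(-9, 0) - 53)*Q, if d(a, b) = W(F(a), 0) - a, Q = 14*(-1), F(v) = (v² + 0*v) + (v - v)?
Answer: 1750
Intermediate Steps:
F(v) = v² (F(v) = (v² + 0) + 0 = v² + 0 = v²)
Q = -14
W(x, U) = -x
d(a, b) = -a - a² (d(a, b) = -a² - a = -a - a²)
(d(-9, 0) - 53)*Q = (-9*(-1 - 1*(-9)) - 53)*(-14) = (-9*(-1 + 9) - 53)*(-14) = (-9*8 - 53)*(-14) = (-72 - 53)*(-14) = -125*(-14) = 1750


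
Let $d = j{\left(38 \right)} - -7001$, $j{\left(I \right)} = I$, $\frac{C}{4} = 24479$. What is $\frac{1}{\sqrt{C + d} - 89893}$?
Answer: $- \frac{89893}{8080646494} - \frac{\sqrt{104955}}{8080646494} \approx -1.1165 \cdot 10^{-5}$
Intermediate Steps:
$C = 97916$ ($C = 4 \cdot 24479 = 97916$)
$d = 7039$ ($d = 38 - -7001 = 38 + 7001 = 7039$)
$\frac{1}{\sqrt{C + d} - 89893} = \frac{1}{\sqrt{97916 + 7039} - 89893} = \frac{1}{\sqrt{104955} - 89893} = \frac{1}{-89893 + \sqrt{104955}}$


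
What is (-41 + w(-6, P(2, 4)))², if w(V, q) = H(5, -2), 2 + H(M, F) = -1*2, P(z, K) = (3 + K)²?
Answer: 2025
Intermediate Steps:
H(M, F) = -4 (H(M, F) = -2 - 1*2 = -2 - 2 = -4)
w(V, q) = -4
(-41 + w(-6, P(2, 4)))² = (-41 - 4)² = (-45)² = 2025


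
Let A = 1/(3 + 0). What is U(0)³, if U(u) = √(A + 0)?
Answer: √3/9 ≈ 0.19245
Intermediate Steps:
A = ⅓ (A = 1/3 = ⅓ ≈ 0.33333)
U(u) = √3/3 (U(u) = √(⅓ + 0) = √(⅓) = √3/3)
U(0)³ = (√3/3)³ = √3/9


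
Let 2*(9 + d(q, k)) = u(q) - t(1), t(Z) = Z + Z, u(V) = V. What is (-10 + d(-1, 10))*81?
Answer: -3321/2 ≈ -1660.5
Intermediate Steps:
t(Z) = 2*Z
d(q, k) = -10 + q/2 (d(q, k) = -9 + (q - 2)/2 = -9 + (-2 + q)/2 = -9 + (-1 + q/2) = -10 + q/2)
(-10 + d(-1, 10))*81 = (-10 + (-10 + (1/2)*(-1)))*81 = (-10 + (-10 - 1/2))*81 = (-10 - 21/2)*81 = -41/2*81 = -3321/2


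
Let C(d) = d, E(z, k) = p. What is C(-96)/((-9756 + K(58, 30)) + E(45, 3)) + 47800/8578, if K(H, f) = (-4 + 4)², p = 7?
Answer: 233412844/41813461 ≈ 5.5822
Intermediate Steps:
E(z, k) = 7
K(H, f) = 0 (K(H, f) = 0² = 0)
C(-96)/((-9756 + K(58, 30)) + E(45, 3)) + 47800/8578 = -96/((-9756 + 0) + 7) + 47800/8578 = -96/(-9756 + 7) + 47800*(1/8578) = -96/(-9749) + 23900/4289 = -96*(-1/9749) + 23900/4289 = 96/9749 + 23900/4289 = 233412844/41813461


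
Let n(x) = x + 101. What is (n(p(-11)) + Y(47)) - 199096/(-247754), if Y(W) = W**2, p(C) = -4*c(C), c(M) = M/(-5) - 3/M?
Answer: 15676658902/6813235 ≈ 2300.9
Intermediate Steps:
c(M) = -3/M - M/5 (c(M) = M*(-1/5) - 3/M = -M/5 - 3/M = -3/M - M/5)
p(C) = 12/C + 4*C/5 (p(C) = -4*(-3/C - C/5) = 12/C + 4*C/5)
n(x) = 101 + x
(n(p(-11)) + Y(47)) - 199096/(-247754) = ((101 + (12/(-11) + (4/5)*(-11))) + 47**2) - 199096/(-247754) = ((101 + (12*(-1/11) - 44/5)) + 2209) - 199096*(-1/247754) = ((101 + (-12/11 - 44/5)) + 2209) + 99548/123877 = ((101 - 544/55) + 2209) + 99548/123877 = (5011/55 + 2209) + 99548/123877 = 126506/55 + 99548/123877 = 15676658902/6813235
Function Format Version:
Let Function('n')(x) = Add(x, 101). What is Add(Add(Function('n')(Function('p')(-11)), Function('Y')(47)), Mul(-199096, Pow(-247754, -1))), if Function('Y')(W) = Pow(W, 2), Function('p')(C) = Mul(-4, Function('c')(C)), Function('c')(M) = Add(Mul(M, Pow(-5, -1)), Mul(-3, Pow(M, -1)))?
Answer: Rational(15676658902, 6813235) ≈ 2300.9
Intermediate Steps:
Function('c')(M) = Add(Mul(-3, Pow(M, -1)), Mul(Rational(-1, 5), M)) (Function('c')(M) = Add(Mul(M, Rational(-1, 5)), Mul(-3, Pow(M, -1))) = Add(Mul(Rational(-1, 5), M), Mul(-3, Pow(M, -1))) = Add(Mul(-3, Pow(M, -1)), Mul(Rational(-1, 5), M)))
Function('p')(C) = Add(Mul(12, Pow(C, -1)), Mul(Rational(4, 5), C)) (Function('p')(C) = Mul(-4, Add(Mul(-3, Pow(C, -1)), Mul(Rational(-1, 5), C))) = Add(Mul(12, Pow(C, -1)), Mul(Rational(4, 5), C)))
Function('n')(x) = Add(101, x)
Add(Add(Function('n')(Function('p')(-11)), Function('Y')(47)), Mul(-199096, Pow(-247754, -1))) = Add(Add(Add(101, Add(Mul(12, Pow(-11, -1)), Mul(Rational(4, 5), -11))), Pow(47, 2)), Mul(-199096, Pow(-247754, -1))) = Add(Add(Add(101, Add(Mul(12, Rational(-1, 11)), Rational(-44, 5))), 2209), Mul(-199096, Rational(-1, 247754))) = Add(Add(Add(101, Add(Rational(-12, 11), Rational(-44, 5))), 2209), Rational(99548, 123877)) = Add(Add(Add(101, Rational(-544, 55)), 2209), Rational(99548, 123877)) = Add(Add(Rational(5011, 55), 2209), Rational(99548, 123877)) = Add(Rational(126506, 55), Rational(99548, 123877)) = Rational(15676658902, 6813235)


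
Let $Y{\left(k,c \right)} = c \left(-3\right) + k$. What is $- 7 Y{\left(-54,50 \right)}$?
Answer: $1428$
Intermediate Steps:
$Y{\left(k,c \right)} = k - 3 c$ ($Y{\left(k,c \right)} = - 3 c + k = k - 3 c$)
$- 7 Y{\left(-54,50 \right)} = - 7 \left(-54 - 150\right) = \left(-7\right) \left(-204\right) = 1428$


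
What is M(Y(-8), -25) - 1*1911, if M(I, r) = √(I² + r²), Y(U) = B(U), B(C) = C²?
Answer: -1911 + √4721 ≈ -1842.3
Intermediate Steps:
Y(U) = U²
M(Y(-8), -25) - 1*1911 = √(((-8)²)² + (-25)²) - 1*1911 = √(64² + 625) - 1911 = √(4096 + 625) - 1911 = √4721 - 1911 = -1911 + √4721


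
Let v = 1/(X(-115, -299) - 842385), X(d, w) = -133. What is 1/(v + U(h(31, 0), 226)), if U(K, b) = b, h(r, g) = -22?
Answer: 842518/190409067 ≈ 0.0044248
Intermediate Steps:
v = -1/842518 (v = 1/(-133 - 842385) = 1/(-842518) = -1/842518 ≈ -1.1869e-6)
1/(v + U(h(31, 0), 226)) = 1/(-1/842518 + 226) = 1/(190409067/842518) = 842518/190409067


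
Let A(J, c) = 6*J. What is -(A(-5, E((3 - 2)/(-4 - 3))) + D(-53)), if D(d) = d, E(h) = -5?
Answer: 83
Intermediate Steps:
-(A(-5, E((3 - 2)/(-4 - 3))) + D(-53)) = -(6*(-5) - 53) = -(-30 - 53) = -1*(-83) = 83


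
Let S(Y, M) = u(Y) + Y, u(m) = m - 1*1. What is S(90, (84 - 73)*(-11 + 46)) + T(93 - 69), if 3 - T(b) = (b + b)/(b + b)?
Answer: 181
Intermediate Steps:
u(m) = -1 + m (u(m) = m - 1 = -1 + m)
S(Y, M) = -1 + 2*Y (S(Y, M) = (-1 + Y) + Y = -1 + 2*Y)
T(b) = 2 (T(b) = 3 - (b + b)/(b + b) = 3 - 2*b/(2*b) = 3 - 2*b*1/(2*b) = 3 - 1*1 = 3 - 1 = 2)
S(90, (84 - 73)*(-11 + 46)) + T(93 - 69) = (-1 + 2*90) + 2 = (-1 + 180) + 2 = 179 + 2 = 181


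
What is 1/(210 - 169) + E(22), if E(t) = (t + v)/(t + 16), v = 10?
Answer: 675/779 ≈ 0.86650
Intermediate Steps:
E(t) = (10 + t)/(16 + t) (E(t) = (t + 10)/(t + 16) = (10 + t)/(16 + t))
1/(210 - 169) + E(22) = 1/(210 - 169) + (10 + 22)/(16 + 22) = 1/41 + 32/38 = 1/41 + (1/38)*32 = 1/41 + 16/19 = 675/779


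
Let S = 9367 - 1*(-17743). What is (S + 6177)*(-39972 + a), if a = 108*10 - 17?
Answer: -1295163883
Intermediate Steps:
S = 27110 (S = 9367 + 17743 = 27110)
a = 1063 (a = 1080 - 17 = 1063)
(S + 6177)*(-39972 + a) = (27110 + 6177)*(-39972 + 1063) = 33287*(-38909) = -1295163883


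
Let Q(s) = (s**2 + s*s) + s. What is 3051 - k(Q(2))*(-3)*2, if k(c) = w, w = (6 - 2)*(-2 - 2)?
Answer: 2955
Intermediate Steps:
Q(s) = s + 2*s**2 (Q(s) = (s**2 + s**2) + s = 2*s**2 + s = s + 2*s**2)
w = -16 (w = 4*(-4) = -16)
k(c) = -16
3051 - k(Q(2))*(-3)*2 = 3051 - (-16*(-3))*2 = 3051 - 48*2 = 3051 - 1*96 = 3051 - 96 = 2955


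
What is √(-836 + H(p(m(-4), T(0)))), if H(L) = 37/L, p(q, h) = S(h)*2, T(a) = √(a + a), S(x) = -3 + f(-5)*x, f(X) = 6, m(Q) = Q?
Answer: I*√30318/6 ≈ 29.02*I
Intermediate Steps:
S(x) = -3 + 6*x
T(a) = √2*√a (T(a) = √(2*a) = √2*√a)
p(q, h) = -6 + 12*h (p(q, h) = (-3 + 6*h)*2 = -6 + 12*h)
√(-836 + H(p(m(-4), T(0)))) = √(-836 + 37/(-6 + 12*(√2*√0))) = √(-836 + 37/(-6 + 12*(√2*0))) = √(-836 + 37/(-6 + 12*0)) = √(-836 + 37/(-6 + 0)) = √(-836 + 37/(-6)) = √(-836 + 37*(-⅙)) = √(-836 - 37/6) = √(-5053/6) = I*√30318/6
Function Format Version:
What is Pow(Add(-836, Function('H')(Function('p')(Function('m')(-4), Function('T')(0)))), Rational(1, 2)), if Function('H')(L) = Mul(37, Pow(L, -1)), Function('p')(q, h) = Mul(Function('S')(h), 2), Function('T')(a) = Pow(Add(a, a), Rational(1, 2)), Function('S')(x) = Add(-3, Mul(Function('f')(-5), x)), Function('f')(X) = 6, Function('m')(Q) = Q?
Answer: Mul(Rational(1, 6), I, Pow(30318, Rational(1, 2))) ≈ Mul(29.020, I)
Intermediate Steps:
Function('S')(x) = Add(-3, Mul(6, x))
Function('T')(a) = Mul(Pow(2, Rational(1, 2)), Pow(a, Rational(1, 2))) (Function('T')(a) = Pow(Mul(2, a), Rational(1, 2)) = Mul(Pow(2, Rational(1, 2)), Pow(a, Rational(1, 2))))
Function('p')(q, h) = Add(-6, Mul(12, h)) (Function('p')(q, h) = Mul(Add(-3, Mul(6, h)), 2) = Add(-6, Mul(12, h)))
Pow(Add(-836, Function('H')(Function('p')(Function('m')(-4), Function('T')(0)))), Rational(1, 2)) = Pow(Add(-836, Mul(37, Pow(Add(-6, Mul(12, Mul(Pow(2, Rational(1, 2)), Pow(0, Rational(1, 2))))), -1))), Rational(1, 2)) = Pow(Add(-836, Mul(37, Pow(Add(-6, Mul(12, Mul(Pow(2, Rational(1, 2)), 0))), -1))), Rational(1, 2)) = Pow(Add(-836, Mul(37, Pow(Add(-6, Mul(12, 0)), -1))), Rational(1, 2)) = Pow(Add(-836, Mul(37, Pow(Add(-6, 0), -1))), Rational(1, 2)) = Pow(Add(-836, Mul(37, Pow(-6, -1))), Rational(1, 2)) = Pow(Add(-836, Mul(37, Rational(-1, 6))), Rational(1, 2)) = Pow(Add(-836, Rational(-37, 6)), Rational(1, 2)) = Pow(Rational(-5053, 6), Rational(1, 2)) = Mul(Rational(1, 6), I, Pow(30318, Rational(1, 2)))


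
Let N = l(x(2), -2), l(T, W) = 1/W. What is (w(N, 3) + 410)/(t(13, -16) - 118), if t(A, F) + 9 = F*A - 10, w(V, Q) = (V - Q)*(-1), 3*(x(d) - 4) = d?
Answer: -827/690 ≈ -1.1986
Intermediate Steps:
x(d) = 4 + d/3
N = -½ (N = 1/(-2) = -½ ≈ -0.50000)
w(V, Q) = Q - V
t(A, F) = -19 + A*F (t(A, F) = -9 + (F*A - 10) = -9 + (A*F - 10) = -9 + (-10 + A*F) = -19 + A*F)
(w(N, 3) + 410)/(t(13, -16) - 118) = ((3 - 1*(-½)) + 410)/((-19 + 13*(-16)) - 118) = ((3 + ½) + 410)/((-19 - 208) - 118) = (7/2 + 410)/(-227 - 118) = (827/2)/(-345) = (827/2)*(-1/345) = -827/690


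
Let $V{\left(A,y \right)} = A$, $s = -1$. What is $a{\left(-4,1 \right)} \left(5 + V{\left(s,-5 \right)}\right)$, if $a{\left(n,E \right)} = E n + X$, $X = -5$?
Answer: $-36$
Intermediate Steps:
$a{\left(n,E \right)} = -5 + E n$ ($a{\left(n,E \right)} = E n - 5 = -5 + E n$)
$a{\left(-4,1 \right)} \left(5 + V{\left(s,-5 \right)}\right) = \left(-5 + 1 \left(-4\right)\right) \left(5 - 1\right) = \left(-5 - 4\right) 4 = \left(-9\right) 4 = -36$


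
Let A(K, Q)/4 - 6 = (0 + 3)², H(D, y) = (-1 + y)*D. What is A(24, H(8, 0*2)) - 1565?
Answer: -1505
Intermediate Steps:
H(D, y) = D*(-1 + y)
A(K, Q) = 60 (A(K, Q) = 24 + 4*(0 + 3)² = 24 + 4*3² = 24 + 4*9 = 24 + 36 = 60)
A(24, H(8, 0*2)) - 1565 = 60 - 1565 = -1505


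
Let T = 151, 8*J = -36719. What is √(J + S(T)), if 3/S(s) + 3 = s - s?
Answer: I*√73454/4 ≈ 67.756*I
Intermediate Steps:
J = -36719/8 (J = (⅛)*(-36719) = -36719/8 ≈ -4589.9)
S(s) = -1 (S(s) = 3/(-3 + (s - s)) = 3/(-3 + 0) = 3/(-3) = 3*(-⅓) = -1)
√(J + S(T)) = √(-36719/8 - 1) = √(-36727/8) = I*√73454/4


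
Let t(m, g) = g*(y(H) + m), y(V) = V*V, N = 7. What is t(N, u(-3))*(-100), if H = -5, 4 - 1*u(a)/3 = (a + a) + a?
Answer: -124800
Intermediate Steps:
u(a) = 12 - 9*a (u(a) = 12 - 3*((a + a) + a) = 12 - 3*(2*a + a) = 12 - 9*a)
y(V) = V**2
t(m, g) = g*(25 + m) (t(m, g) = g*((-5)**2 + m) = g*(25 + m))
t(N, u(-3))*(-100) = ((12 - 9*(-3))*(25 + 7))*(-100) = ((12 + 27)*32)*(-100) = (39*32)*(-100) = 1248*(-100) = -124800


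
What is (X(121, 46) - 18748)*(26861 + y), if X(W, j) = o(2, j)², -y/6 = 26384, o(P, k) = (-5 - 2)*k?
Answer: -11164242648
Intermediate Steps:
o(P, k) = -7*k
y = -158304 (y = -6*26384 = -158304)
X(W, j) = 49*j² (X(W, j) = (-7*j)² = 49*j²)
(X(121, 46) - 18748)*(26861 + y) = (49*46² - 18748)*(26861 - 158304) = (49*2116 - 18748)*(-131443) = (103684 - 18748)*(-131443) = 84936*(-131443) = -11164242648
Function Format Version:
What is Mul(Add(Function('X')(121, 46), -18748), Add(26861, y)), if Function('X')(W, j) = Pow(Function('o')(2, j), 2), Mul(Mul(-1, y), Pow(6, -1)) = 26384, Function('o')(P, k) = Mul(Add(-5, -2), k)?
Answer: -11164242648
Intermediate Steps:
Function('o')(P, k) = Mul(-7, k)
y = -158304 (y = Mul(-6, 26384) = -158304)
Function('X')(W, j) = Mul(49, Pow(j, 2)) (Function('X')(W, j) = Pow(Mul(-7, j), 2) = Mul(49, Pow(j, 2)))
Mul(Add(Function('X')(121, 46), -18748), Add(26861, y)) = Mul(Add(Mul(49, Pow(46, 2)), -18748), Add(26861, -158304)) = Mul(Add(Mul(49, 2116), -18748), -131443) = Mul(Add(103684, -18748), -131443) = Mul(84936, -131443) = -11164242648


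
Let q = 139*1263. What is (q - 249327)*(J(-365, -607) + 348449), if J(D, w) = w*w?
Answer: -52885565460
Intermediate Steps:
J(D, w) = w²
q = 175557
(q - 249327)*(J(-365, -607) + 348449) = (175557 - 249327)*((-607)² + 348449) = -73770*(368449 + 348449) = -73770*716898 = -52885565460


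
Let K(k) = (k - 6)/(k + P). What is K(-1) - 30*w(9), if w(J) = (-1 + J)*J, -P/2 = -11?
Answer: -6481/3 ≈ -2160.3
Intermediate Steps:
P = 22 (P = -2*(-11) = 22)
K(k) = (-6 + k)/(22 + k) (K(k) = (k - 6)/(k + 22) = (-6 + k)/(22 + k))
w(J) = J*(-1 + J)
K(-1) - 30*w(9) = (-6 - 1)/(22 - 1) - 270*(-1 + 9) = -7/21 - 270*8 = (1/21)*(-7) - 30*72 = -⅓ - 2160 = -6481/3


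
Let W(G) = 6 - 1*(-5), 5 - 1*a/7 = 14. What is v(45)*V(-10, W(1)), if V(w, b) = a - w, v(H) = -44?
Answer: 2332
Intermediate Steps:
a = -63 (a = 35 - 7*14 = 35 - 98 = -63)
W(G) = 11 (W(G) = 6 + 5 = 11)
V(w, b) = -63 - w
v(45)*V(-10, W(1)) = -44*(-63 - 1*(-10)) = -44*(-63 + 10) = -44*(-53) = 2332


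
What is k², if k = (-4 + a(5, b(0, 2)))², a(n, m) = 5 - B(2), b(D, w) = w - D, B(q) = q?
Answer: 1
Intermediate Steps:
a(n, m) = 3 (a(n, m) = 5 - 1*2 = 5 - 2 = 3)
k = 1 (k = (-4 + 3)² = (-1)² = 1)
k² = 1² = 1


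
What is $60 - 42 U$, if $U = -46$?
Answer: $1992$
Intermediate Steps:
$60 - 42 U = 60 - -1932 = 60 + 1932 = 1992$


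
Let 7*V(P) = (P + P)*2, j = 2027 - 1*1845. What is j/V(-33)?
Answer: -637/66 ≈ -9.6515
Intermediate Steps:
j = 182 (j = 2027 - 1845 = 182)
V(P) = 4*P/7 (V(P) = ((P + P)*2)/7 = ((2*P)*2)/7 = (4*P)/7 = 4*P/7)
j/V(-33) = 182/(((4/7)*(-33))) = 182/(-132/7) = 182*(-7/132) = -637/66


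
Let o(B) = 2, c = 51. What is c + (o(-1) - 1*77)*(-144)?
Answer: 10851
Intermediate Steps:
c + (o(-1) - 1*77)*(-144) = 51 + (2 - 1*77)*(-144) = 51 + (2 - 77)*(-144) = 51 - 75*(-144) = 51 + 10800 = 10851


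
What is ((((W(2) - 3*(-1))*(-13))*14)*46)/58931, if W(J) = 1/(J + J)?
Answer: -27209/58931 ≈ -0.46171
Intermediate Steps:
W(J) = 1/(2*J)
((((W(2) - 3*(-1))*(-13))*14)*46)/58931 = (((((1/2)/2 - 3*(-1))*(-13))*14)*46)/58931 = (((((1/2)*(1/2) + 3)*(-13))*14)*46)*(1/58931) = ((((1/4 + 3)*(-13))*14)*46)*(1/58931) = ((((13/4)*(-13))*14)*46)*(1/58931) = (-169/4*14*46)*(1/58931) = -1183/2*46*(1/58931) = -27209*1/58931 = -27209/58931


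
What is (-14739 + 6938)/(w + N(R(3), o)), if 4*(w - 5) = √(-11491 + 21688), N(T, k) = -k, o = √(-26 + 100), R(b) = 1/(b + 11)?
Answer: -31204/(20 - 4*√74 + 3*√1133) ≈ -360.44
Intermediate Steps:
R(b) = 1/(11 + b)
o = √74 ≈ 8.6023
w = 5 + 3*√1133/4 (w = 5 + √(-11491 + 21688)/4 = 5 + √10197/4 = 5 + (3*√1133)/4 = 5 + 3*√1133/4 ≈ 30.245)
(-14739 + 6938)/(w + N(R(3), o)) = (-14739 + 6938)/((5 + 3*√1133/4) - √74) = -7801/(5 - √74 + 3*√1133/4)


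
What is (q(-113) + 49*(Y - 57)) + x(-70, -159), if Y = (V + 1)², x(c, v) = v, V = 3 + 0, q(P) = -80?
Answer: -2248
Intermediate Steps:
V = 3
Y = 16 (Y = (3 + 1)² = 4² = 16)
(q(-113) + 49*(Y - 57)) + x(-70, -159) = (-80 + 49*(16 - 57)) - 159 = (-80 + 49*(-41)) - 159 = (-80 - 2009) - 159 = -2089 - 159 = -2248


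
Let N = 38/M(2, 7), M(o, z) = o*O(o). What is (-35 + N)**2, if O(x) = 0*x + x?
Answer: 2601/4 ≈ 650.25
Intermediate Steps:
O(x) = x (O(x) = 0 + x = x)
M(o, z) = o**2 (M(o, z) = o*o = o**2)
N = 19/2 (N = 38/(2**2) = 38/4 = 38*(1/4) = 19/2 ≈ 9.5000)
(-35 + N)**2 = (-35 + 19/2)**2 = (-51/2)**2 = 2601/4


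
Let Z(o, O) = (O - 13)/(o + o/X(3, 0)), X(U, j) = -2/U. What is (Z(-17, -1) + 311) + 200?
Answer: 8659/17 ≈ 509.35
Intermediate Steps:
Z(o, O) = -2*(-13 + O)/o (Z(o, O) = (O - 13)/(o + o/((-2/3))) = (-13 + O)/(o + o/((-2*1/3))) = (-13 + O)/(o + o/(-2/3)) = (-13 + O)/(o + o*(-3/2)) = (-13 + O)/(o - 3*o/2) = (-13 + O)/((-o/2)) = (-13 + O)*(-2/o) = -2*(-13 + O)/o)
(Z(-17, -1) + 311) + 200 = (2*(13 - 1*(-1))/(-17) + 311) + 200 = (2*(-1/17)*(13 + 1) + 311) + 200 = (2*(-1/17)*14 + 311) + 200 = (-28/17 + 311) + 200 = 5259/17 + 200 = 8659/17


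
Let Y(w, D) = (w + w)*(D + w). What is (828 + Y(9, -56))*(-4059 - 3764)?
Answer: 140814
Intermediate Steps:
Y(w, D) = 2*w*(D + w) (Y(w, D) = (2*w)*(D + w) = 2*w*(D + w))
(828 + Y(9, -56))*(-4059 - 3764) = (828 + 2*9*(-56 + 9))*(-4059 - 3764) = (828 + 2*9*(-47))*(-7823) = (828 - 846)*(-7823) = -18*(-7823) = 140814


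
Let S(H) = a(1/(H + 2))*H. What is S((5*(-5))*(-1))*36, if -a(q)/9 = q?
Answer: -300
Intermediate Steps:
a(q) = -9*q
S(H) = -9*H/(2 + H) (S(H) = (-9/(H + 2))*H = (-9/(2 + H))*H = -9*H/(2 + H))
S((5*(-5))*(-1))*36 = -9*(5*(-5))*(-1)/(2 + (5*(-5))*(-1))*36 = -9*(-25*(-1))/(2 - 25*(-1))*36 = -9*25/(2 + 25)*36 = -9*25/27*36 = -9*25*1/27*36 = -25/3*36 = -300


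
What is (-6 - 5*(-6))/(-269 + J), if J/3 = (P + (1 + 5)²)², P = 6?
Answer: 24/5023 ≈ 0.0047780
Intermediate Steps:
J = 5292 (J = 3*(6 + (1 + 5)²)² = 3*(6 + 6²)² = 3*(6 + 36)² = 3*42² = 3*1764 = 5292)
(-6 - 5*(-6))/(-269 + J) = (-6 - 5*(-6))/(-269 + 5292) = (-6 + 30)/5023 = 24*(1/5023) = 24/5023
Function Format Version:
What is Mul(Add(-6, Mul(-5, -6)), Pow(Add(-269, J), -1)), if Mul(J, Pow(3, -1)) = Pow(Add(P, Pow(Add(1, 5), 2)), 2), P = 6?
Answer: Rational(24, 5023) ≈ 0.0047780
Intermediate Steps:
J = 5292 (J = Mul(3, Pow(Add(6, Pow(Add(1, 5), 2)), 2)) = Mul(3, Pow(Add(6, Pow(6, 2)), 2)) = Mul(3, Pow(Add(6, 36), 2)) = Mul(3, Pow(42, 2)) = Mul(3, 1764) = 5292)
Mul(Add(-6, Mul(-5, -6)), Pow(Add(-269, J), -1)) = Mul(Add(-6, Mul(-5, -6)), Pow(Add(-269, 5292), -1)) = Mul(Add(-6, 30), Pow(5023, -1)) = Mul(24, Rational(1, 5023)) = Rational(24, 5023)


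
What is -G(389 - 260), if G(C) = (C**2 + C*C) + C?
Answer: -33411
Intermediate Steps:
G(C) = C + 2*C**2 (G(C) = (C**2 + C**2) + C = 2*C**2 + C = C + 2*C**2)
-G(389 - 260) = -(389 - 260)*(1 + 2*(389 - 260)) = -129*(1 + 2*129) = -129*(1 + 258) = -129*259 = -1*33411 = -33411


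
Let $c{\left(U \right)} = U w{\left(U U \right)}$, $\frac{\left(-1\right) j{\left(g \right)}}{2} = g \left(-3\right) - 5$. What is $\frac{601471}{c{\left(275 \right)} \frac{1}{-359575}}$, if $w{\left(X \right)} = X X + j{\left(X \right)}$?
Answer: $- \frac{8650957393}{62915538235} \approx -0.1375$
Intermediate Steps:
$j{\left(g \right)} = 10 + 6 g$ ($j{\left(g \right)} = - 2 \left(g \left(-3\right) - 5\right) = - 2 \left(- 3 g - 5\right) = - 2 \left(-5 - 3 g\right) = 10 + 6 g$)
$w{\left(X \right)} = 10 + X^{2} + 6 X$ ($w{\left(X \right)} = X X + \left(10 + 6 X\right) = X^{2} + \left(10 + 6 X\right) = 10 + X^{2} + 6 X$)
$c{\left(U \right)} = U \left(10 + U^{4} + 6 U^{2}\right)$ ($c{\left(U \right)} = U \left(10 + \left(U U\right)^{2} + 6 U U\right) = U \left(10 + \left(U^{2}\right)^{2} + 6 U^{2}\right) = U \left(10 + U^{4} + 6 U^{2}\right)$)
$\frac{601471}{c{\left(275 \right)} \frac{1}{-359575}} = \frac{601471}{275 \left(10 + 275^{4} + 6 \cdot 275^{2}\right) \frac{1}{-359575}} = \frac{601471}{275 \left(10 + 5719140625 + 6 \cdot 75625\right) \left(- \frac{1}{359575}\right)} = \frac{601471}{275 \left(10 + 5719140625 + 453750\right) \left(- \frac{1}{359575}\right)} = \frac{601471}{275 \cdot 5719594385 \left(- \frac{1}{359575}\right)} = \frac{601471}{1572888455875 \left(- \frac{1}{359575}\right)} = \frac{601471}{- \frac{62915538235}{14383}} = 601471 \left(- \frac{14383}{62915538235}\right) = - \frac{8650957393}{62915538235}$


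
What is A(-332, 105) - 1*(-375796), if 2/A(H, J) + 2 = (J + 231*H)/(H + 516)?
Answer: 28919380812/76955 ≈ 3.7580e+5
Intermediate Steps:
A(H, J) = 2/(-2 + (J + 231*H)/(516 + H)) (A(H, J) = 2/(-2 + (J + 231*H)/(H + 516)) = 2/(-2 + (J + 231*H)/(516 + H)))
A(-332, 105) - 1*(-375796) = 2*(516 - 332)/(-1032 + 105 + 229*(-332)) - 1*(-375796) = 2*184/(-1032 + 105 - 76028) + 375796 = 2*184/(-76955) + 375796 = 2*(-1/76955)*184 + 375796 = -368/76955 + 375796 = 28919380812/76955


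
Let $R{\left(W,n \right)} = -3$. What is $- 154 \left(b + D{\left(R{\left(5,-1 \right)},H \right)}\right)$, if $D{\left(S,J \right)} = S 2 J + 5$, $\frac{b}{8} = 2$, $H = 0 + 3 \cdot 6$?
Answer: $13398$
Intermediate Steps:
$H = 18$ ($H = 0 + 18 = 18$)
$b = 16$ ($b = 8 \cdot 2 = 16$)
$D{\left(S,J \right)} = 5 + 2 J S$ ($D{\left(S,J \right)} = 2 S J + 5 = 2 J S + 5 = 5 + 2 J S$)
$- 154 \left(b + D{\left(R{\left(5,-1 \right)},H \right)}\right) = - 154 \left(16 + \left(5 + 2 \cdot 18 \left(-3\right)\right)\right) = - 154 \left(16 + \left(5 - 108\right)\right) = - 154 \left(16 - 103\right) = \left(-154\right) \left(-87\right) = 13398$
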